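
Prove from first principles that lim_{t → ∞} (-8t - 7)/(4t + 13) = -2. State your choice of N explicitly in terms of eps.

N = (19/4)/eps

Suppose eps > 0. We seek N > 0 such that t > N implies |(-8t - 7)/(4t + 13) + 2| < eps.
(-8t - 7)/(4t + 13) + 2 = (4(-8t - 7) − (-8)(4t + 13)) / (4(4t + 13)) = 76/(4(4t + 13)).
For t > 0 we have 4t + 13 > 4t, so |(-8t - 7)/(4t + 13) + 2| = 76/(4(4t + 13)) < 76/(4·4t) = (19/4)/t.
Thus |(-8t - 7)/(4t + 13) + 2| < eps whenever t > (19/4)/eps.
Take N = (19/4)/eps. If t > N then |(-8t - 7)/(4t + 13) + 2| < (19/4)/t < eps.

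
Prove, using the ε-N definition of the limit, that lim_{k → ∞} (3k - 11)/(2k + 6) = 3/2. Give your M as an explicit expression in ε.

M = 10/ε

Let ε > 0. For k ≥ 1, |(3k - 11)/(2k + 6) − (3/2)| = |-40|/(2(2k + 6)) = 40/(2(2k + 6)).
Since 2k + 6 ≥ 2k for k ≥ 1, this is ≤ 40/(2·2k) = 10/k.
So |(3k - 11)/(2k + 6) − (3/2)| < ε whenever k > 10/ε.
Take M = 10/ε. If k > M then |(3k - 11)/(2k + 6) − (3/2)| ≤ 10/k < ε.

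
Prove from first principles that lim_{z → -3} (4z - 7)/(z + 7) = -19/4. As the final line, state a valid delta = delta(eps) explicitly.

delta = min(2, (8/35)eps)

Let eps > 0. We want delta > 0 with 0 < |z + 3| < delta ⇒ |(4z - 7)/(z + 7) + 19/4| < eps.
Combining over a common denominator, (4z - 7)/(z + 7) + 19/4 = [(4z - 7)·4 − (-19)·(z + 7)] / [4·(z + 7)] = 35(z + 3) / (4(z + 7)).
So |(4z - 7)/(z + 7) + 19/4| = 35|z + 3| / (4·|z + 7|).
Restrict delta ≤ 2. Then |z + 3| < 2 gives |z + 7| = |(z + 3) + 4| ≥ 4 − 2 = 2.
Hence |(4z - 7)/(z + 7) + 19/4| < 35|z + 3|/(4·2) = (35/8)|z + 3|, which is < eps once |z + 3| < (8/35)eps.
Take delta = min(2, (8/35)eps). Then 0 < |z + 3| < delta forces both bounds, so |(4z - 7)/(z + 7) + 19/4| < eps.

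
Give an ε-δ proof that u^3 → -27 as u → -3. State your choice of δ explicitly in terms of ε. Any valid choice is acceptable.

Suppose ε > 0. We seek δ > 0 with 0 < |u + 3| < δ ⇒ |u^3 + 27| < ε.
Factor: u^3 + 27 = (u + 3)(u^2 - 3u + 9), so |u^3 + 27| = |u + 3|·|u^2 - 3u + 9|.
Impose δ ≤ 1 so that |u| < 4; then |u^2 - 3u + 9| ≤ 37.
Hence |u^3 + 27| ≤ 37|u + 3|, which is < ε once |u + 3| < ε/37.
Take δ = min(1, ε/37). If 0 < |u + 3| < δ then both bounds hold and |u^3 + 27| ≤ 37|u + 3| < 37·(ε/37) = ε.

δ = min(1, ε/37)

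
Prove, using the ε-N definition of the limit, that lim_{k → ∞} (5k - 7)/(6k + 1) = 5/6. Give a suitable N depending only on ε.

N = (47/36)/ε

Fix ε > 0. For k ≥ 1, |(5k - 7)/(6k + 1) − (5/6)| = |-47|/(6(6k + 1)) = 47/(6(6k + 1)).
Since 6k + 1 ≥ 6k for k ≥ 1, this is ≤ 47/(6·6k) = (47/36)/k.
So |(5k - 7)/(6k + 1) − (5/6)| < ε whenever k > (47/36)/ε.
Take N = (47/36)/ε. If k > N then |(5k - 7)/(6k + 1) − (5/6)| ≤ (47/36)/k < ε.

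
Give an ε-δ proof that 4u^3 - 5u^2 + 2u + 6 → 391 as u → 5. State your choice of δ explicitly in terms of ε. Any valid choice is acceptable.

δ = min(1, ε/311)

Fix ε > 0. We want δ > 0 such that 0 < |u − 5| < δ implies |(4u^3 - 5u^2 + 2u + 6) − 391| < ε.
(4u^3 - 5u^2 + 2u + 6) − 391 = 4u^3 - 5u^2 + 2u - 385 = (u − 5)(4u^2 + 15u + 77).
So |(4u^3 - 5u^2 + 2u + 6) − 391| = |u − 5|·|4u^2 + 15u + 77|.
Require δ ≤ 1. Then |u − 5| < 1 gives |u| < 6, and by the triangle inequality |4u^2 + 15u + 77| ≤ 4·6^2 + 15·6 + 77 = 311.
Hence |(4u^3 - 5u^2 + 2u + 6) − 391| ≤ 311|u − 5| < ε provided |u − 5| < ε/311.
Choosing δ = min(1, ε/311) ensures both conditions, hence |(4u^3 - 5u^2 + 2u + 6) − 391| < ε.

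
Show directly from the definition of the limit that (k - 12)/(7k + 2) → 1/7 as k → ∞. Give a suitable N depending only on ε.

Fix ε > 0. For k ≥ 1, |(k - 12)/(7k + 2) − (1/7)| = |-86|/(7(7k + 2)) = 86/(7(7k + 2)).
Since 7k + 2 ≥ 7k for k ≥ 1, this is ≤ 86/(7·7k) = (86/49)/k.
So |(k - 12)/(7k + 2) − (1/7)| < ε whenever k > (86/49)/ε.
Take N = (86/49)/ε. If k > N then |(k - 12)/(7k + 2) − (1/7)| ≤ (86/49)/k < ε.

N = (86/49)/ε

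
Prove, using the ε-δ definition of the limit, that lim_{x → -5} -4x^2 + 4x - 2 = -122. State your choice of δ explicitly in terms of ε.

δ = min(1, ε/48)

Let ε > 0 be given. We want δ > 0 such that 0 < |x + 5| < δ implies |(-4x^2 + 4x - 2) + 122| < ε.
(-4x^2 + 4x - 2) + 122 = -4x^2 + 4x + 120 = (x + 5)(-4x + 24).
So |(-4x^2 + 4x - 2) + 122| = |x + 5|·|-4x + 24|.
Assume first that |x + 5| < 1, so |x| < 6. Then |-4x + 24| ≤ 4·6 + 24 = 48.
Hence |(-4x^2 + 4x - 2) + 122| ≤ 48|x + 5| < ε provided |x + 5| < ε/48.
Take δ = min(1, ε/48). Then 0 < |x + 5| < δ gives both |x + 5| < 1 and |x + 5| < ε/48, so |(-4x^2 + 4x - 2) + 122| < ε.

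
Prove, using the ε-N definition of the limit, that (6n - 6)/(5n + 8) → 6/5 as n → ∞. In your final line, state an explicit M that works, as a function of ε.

M = (78/25)/ε

Let ε > 0 be given. For n ≥ 1, |(6n - 6)/(5n + 8) − (6/5)| = |-78|/(5(5n + 8)) = 78/(5(5n + 8)).
Since 5n + 8 ≥ 5n for n ≥ 1, this is ≤ 78/(5·5n) = (78/25)/n.
So |(6n - 6)/(5n + 8) − (6/5)| < ε whenever n > (78/25)/ε.
Take M = (78/25)/ε. If n > M then |(6n - 6)/(5n + 8) − (6/5)| ≤ (78/25)/n < ε.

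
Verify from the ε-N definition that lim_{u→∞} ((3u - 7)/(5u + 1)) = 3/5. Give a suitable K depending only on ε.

K = (38/25)/ε

Let ε > 0. We seek K > 0 such that u > K implies |(3u - 7)/(5u + 1) − (3/5)| < ε.
(3u - 7)/(5u + 1) − (3/5) = (5(3u - 7) − 3(5u + 1)) / (5(5u + 1)) = -38/(5(5u + 1)).
For u > 0 we have 5u + 1 > 5u, so |(3u - 7)/(5u + 1) − (3/5)| = 38/(5(5u + 1)) < 38/(5·5u) = (38/25)/u.
Thus |(3u - 7)/(5u + 1) − (3/5)| < ε whenever u > (38/25)/ε.
Take K = (38/25)/ε. If u > K then |(3u - 7)/(5u + 1) − (3/5)| < (38/25)/u < ε.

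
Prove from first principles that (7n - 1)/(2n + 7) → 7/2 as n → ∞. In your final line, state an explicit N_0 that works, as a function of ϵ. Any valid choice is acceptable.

Let ϵ > 0. For n ≥ 1, |(7n - 1)/(2n + 7) − (7/2)| = |-51|/(2(2n + 7)) = 51/(2(2n + 7)).
Since 2n + 7 ≥ 2n for n ≥ 1, this is ≤ 51/(2·2n) = (51/4)/n.
So |(7n - 1)/(2n + 7) − (7/2)| < ϵ whenever n > (51/4)/ϵ.
Take N_0 = (51/4)/ϵ. If n > N_0 then |(7n - 1)/(2n + 7) − (7/2)| ≤ (51/4)/n < ϵ.

N_0 = (51/4)/ϵ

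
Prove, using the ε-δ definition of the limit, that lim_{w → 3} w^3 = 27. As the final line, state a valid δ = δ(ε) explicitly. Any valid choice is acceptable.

Let ε > 0. We seek δ > 0 with 0 < |w − 3| < δ ⇒ |w^3 − 27| < ε.
Factor: w^3 − 27 = (w − 3)(w^2 + 3w + 9), so |w^3 − 27| = |w − 3|·|w^2 + 3w + 9|.
Restrict δ ≤ 1. Then |w − 3| < 1 gives |w| < 4, so by the triangle inequality |w^2 + 3w + 9| ≤ 4^2 + 3·4 + 9 = 37.
Hence |w^3 − 27| ≤ 37|w − 3|, which is < ε once |w − 3| < ε/37.
Take δ = min(1, ε/37). If 0 < |w − 3| < δ then both bounds hold and |w^3 − 27| ≤ 37|w − 3| < 37·(ε/37) = ε.

δ = min(1, ε/37)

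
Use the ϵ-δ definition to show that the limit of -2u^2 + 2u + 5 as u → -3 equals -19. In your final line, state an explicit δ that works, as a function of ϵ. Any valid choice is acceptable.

δ = min(1, ϵ/16)

Fix ϵ > 0. We want δ > 0 such that 0 < |u + 3| < δ implies |(-2u^2 + 2u + 5) + 19| < ϵ.
(-2u^2 + 2u + 5) + 19 = -2u^2 + 2u + 24 = (u + 3)(-2u + 8).
So |(-2u^2 + 2u + 5) + 19| = |u + 3|·|-2u + 8|.
Require δ ≤ 1. Then |u + 3| < 1 gives |u| < 4, and by the triangle inequality |-2u + 8| ≤ 2·4 + 8 = 16.
Hence |(-2u^2 + 2u + 5) + 19| ≤ 16|u + 3| < ϵ provided |u + 3| < ϵ/16.
Take δ = min(1, ϵ/16). Then 0 < |u + 3| < δ gives both |u + 3| < 1 and |u + 3| < ϵ/16, so |(-2u^2 + 2u + 5) + 19| < ϵ.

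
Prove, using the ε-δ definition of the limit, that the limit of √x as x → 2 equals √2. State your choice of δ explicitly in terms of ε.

Fix ε > 0. We want δ > 0 such that 0 < |x − 2| < δ implies |√x − √2| < ε.
Rationalise: √x − √2 = (x − 2)/(√x + √2), so |√x − √2| = |x − 2|/(√x + √2).
Restrict δ ≤ 2 so that |x − 2| < 2 forces x > 0, and then √x + √2 > √2.
Hence |√x − √2| < |x − 2|/√2, which is < ε once |x − 2| < √2·ε.
Take δ = min(2, √2·ε). If 0 < |x − 2| < δ then x > 0 and |√x − √2| < |x − 2|/√2 < ε.

δ = min(2, √2·ε)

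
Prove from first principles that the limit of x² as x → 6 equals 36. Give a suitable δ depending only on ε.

Fix ε > 0. We seek δ > 0 with 0 < |x − 6| < δ ⇒ |x² − 36| < ε.
Factor: x² − 36 = (x − 6)(x + 6), so |x² − 36| = |x − 6|·|x + 6|.
Impose δ ≤ 1 so that |x| < 7; then |x + 6| ≤ 13.
Hence |x² − 36| ≤ 13|x − 6|, which is < ε once |x − 6| < ε/13.
Take δ = min(1, ε/13). If 0 < |x − 6| < δ then both bounds hold and |x² − 36| ≤ 13|x − 6| < 13·(ε/13) = ε.

δ = min(1, ε/13)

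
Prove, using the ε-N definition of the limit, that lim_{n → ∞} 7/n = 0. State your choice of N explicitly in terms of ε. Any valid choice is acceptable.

Suppose ε > 0. For n ≥ 1, |7/n − 0| = 7/(n) ≤ 7/n.
We need 7/n < ε, i.e. n > 7/ε.
Take N = 7/ε. If n > N then |7/n| ≤ 7/n < ε.

N = 7/ε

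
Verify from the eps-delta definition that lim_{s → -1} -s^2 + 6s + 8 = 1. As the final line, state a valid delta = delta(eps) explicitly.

Fix eps > 0. We want delta > 0 such that 0 < |s + 1| < delta implies |(-s^2 + 6s + 8) − 1| < eps.
(-s^2 + 6s + 8) − 1 = -s^2 + 6s + 7 = (s + 1)(-s + 7).
So |(-s^2 + 6s + 8) − 1| = |s + 1|·|-s + 7|.
Assume first that |s + 1| < 1, so |s| < 2. Then |-s + 7| ≤ 2 + 7 = 9.
Hence |(-s^2 + 6s + 8) − 1| ≤ 9|s + 1| < eps provided |s + 1| < eps/9.
Take delta = min(1, eps/9). Then 0 < |s + 1| < delta gives both |s + 1| < 1 and |s + 1| < eps/9, so |(-s^2 + 6s + 8) − 1| < eps.

delta = min(1, eps/9)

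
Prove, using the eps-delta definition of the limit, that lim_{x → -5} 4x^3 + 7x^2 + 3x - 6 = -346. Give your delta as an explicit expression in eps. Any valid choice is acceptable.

Let eps > 0 be given. We want delta > 0 such that 0 < |x + 5| < delta implies |(4x^3 + 7x^2 + 3x - 6) + 346| < eps.
(4x^3 + 7x^2 + 3x - 6) + 346 = 4x^3 + 7x^2 + 3x + 340 = (x + 5)(4x^2 - 13x + 68).
So |(4x^3 + 7x^2 + 3x - 6) + 346| = |x + 5|·|4x^2 - 13x + 68|.
Assume first that |x + 5| < 1, so |x| < 6. Then |4x^2 - 13x + 68| ≤ 4·6^2 + 13·6 + 68 = 290.
Hence |(4x^3 + 7x^2 + 3x - 6) + 346| ≤ 290|x + 5| < eps provided |x + 5| < eps/290.
Take delta = min(1, eps/290). Then 0 < |x + 5| < delta gives both |x + 5| < 1 and |x + 5| < eps/290, so |(4x^3 + 7x^2 + 3x - 6) + 346| < eps.

delta = min(1, eps/290)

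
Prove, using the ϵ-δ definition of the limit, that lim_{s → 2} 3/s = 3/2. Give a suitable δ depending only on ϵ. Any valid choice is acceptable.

Fix ϵ > 0. We seek δ > 0 such that 0 < |s − 2| < δ implies |3/s − (3/2)| < ϵ.
|3/s − (3/2)| = 3·|2 − s|/(2·|s|) = 3|s − 2|/(2|s|).
Require δ ≤ 1 so that |s| > 2 − 1 = 1, hence 2|s| > 2.
Then |3/s − (3/2)| < 3|s − 2|/2, which is < ϵ when |s − 2| < (2/3)ϵ.
Take δ = min(1, (2/3)ϵ). Then 0 < |s − 2| < δ gives both |s − 2| < 1 and |s − 2| < (2/3)ϵ, so |3/s − (3/2)| < ϵ.

δ = min(1, (2/3)ϵ)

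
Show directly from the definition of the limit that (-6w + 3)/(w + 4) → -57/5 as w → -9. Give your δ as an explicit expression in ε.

Let ε > 0 be given. We want δ > 0 with 0 < |w + 9| < δ ⇒ |(-6w + 3)/(w + 4) + 57/5| < ε.
Combining over a common denominator, (-6w + 3)/(w + 4) + 57/5 = [(-6w + 3)·(-5) − 57·(w + 4)] / [(-5)·(w + 4)] = -27(w + 9) / ((-5)(w + 4)).
So |(-6w + 3)/(w + 4) + 57/5| = 27|w + 9| / (5·|w + 4|).
Require δ ≤ 5/2, so |w + 4| ≥ |-5| − |w + 9| > 5 − 5/2 = 5/2.
Hence |(-6w + 3)/(w + 4) + 57/5| < 27|w + 9|/(5·(5/2)) = (54/25)|w + 9|, which is < ε once |w + 9| < (25/54)ε.
Take δ = min(5/2, (25/54)ε). Then 0 < |w + 9| < δ forces both bounds, so |(-6w + 3)/(w + 4) + 57/5| < ε.

δ = min(5/2, (25/54)ε)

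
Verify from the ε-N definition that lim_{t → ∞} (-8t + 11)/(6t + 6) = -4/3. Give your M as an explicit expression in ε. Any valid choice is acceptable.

M = (19/6)/ε

Let ε > 0 be given. We seek M > 0 such that t > M implies |(-8t + 11)/(6t + 6) + 4/3| < ε.
(-8t + 11)/(6t + 6) + 4/3 = (6(-8t + 11) − (-8)(6t + 6)) / (6(6t + 6)) = 114/(6(6t + 6)).
For t > 0 we have 6t + 6 > 6t, so |(-8t + 11)/(6t + 6) + 4/3| = 114/(6(6t + 6)) < 114/(6·6t) = (19/6)/t.
Thus |(-8t + 11)/(6t + 6) + 4/3| < ε whenever t > (19/6)/ε.
Take M = (19/6)/ε. If t > M then |(-8t + 11)/(6t + 6) + 4/3| < (19/6)/t < ε.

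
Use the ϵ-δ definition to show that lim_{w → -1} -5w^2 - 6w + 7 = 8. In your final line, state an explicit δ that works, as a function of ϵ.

Let ϵ > 0 be given. We want δ > 0 such that 0 < |w + 1| < δ implies |(-5w^2 - 6w + 7) − 8| < ϵ.
(-5w^2 - 6w + 7) − 8 = -5w^2 - 6w - 1 = (w + 1)(-5w - 1).
So |(-5w^2 - 6w + 7) − 8| = |w + 1|·|-5w - 1|.
Assume first that |w + 1| < 2, so |w| < 3. Then |-5w - 1| ≤ 5·3 + 1 = 16.
Hence |(-5w^2 - 6w + 7) − 8| ≤ 16|w + 1| < ϵ provided |w + 1| < ϵ/16.
Choosing δ = min(2, ϵ/16) ensures both conditions, hence |(-5w^2 - 6w + 7) − 8| < ϵ.

δ = min(2, ϵ/16)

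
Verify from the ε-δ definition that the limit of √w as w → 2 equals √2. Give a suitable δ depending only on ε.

Suppose ε > 0. We want δ > 0 such that 0 < |w − 2| < δ implies |√w − √2| < ε.
Rationalise: √w − √2 = (w − 2)/(√w + √2), so |√w − √2| = |w − 2|/(√w + √2).
Restrict δ ≤ 2 so that |w − 2| < 2 forces w > 0, and then √w + √2 > √2.
Hence |√w − √2| < |w − 2|/√2, which is < ε once |w − 2| < √2·ε.
Take δ = min(2, √2·ε). If 0 < |w − 2| < δ then w > 0 and |√w − √2| < |w − 2|/√2 < ε.

δ = min(2, √2·ε)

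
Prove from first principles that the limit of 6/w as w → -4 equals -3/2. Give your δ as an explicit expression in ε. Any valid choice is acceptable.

δ = min(2, (4/3)ε)

Let ε > 0. We seek δ > 0 such that 0 < |w + 4| < δ implies |6/w + 3/2| < ε.
|6/w + 3/2| = 6·|-4 − w|/(4·|w|) = 6|w + 4|/(4|w|).
Restrict δ ≤ 2. Then |w + 4| < 2 gives |w| > 2, so 4|w| > 8.
Then |6/w + 3/2| < 6|w + 4|/8, which is < ε when |w + 4| < (4/3)ε.
Take δ = min(2, (4/3)ε). Then 0 < |w + 4| < δ gives both |w + 4| < 2 and |w + 4| < (4/3)ε, so |6/w + 3/2| < ε.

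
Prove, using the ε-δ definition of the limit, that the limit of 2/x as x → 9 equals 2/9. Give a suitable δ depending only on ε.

Fix ε > 0. We seek δ > 0 such that 0 < |x − 9| < δ implies |2/x − (2/9)| < ε.
|2/x − (2/9)| = 2·|9 − x|/(9·|x|) = 2|x − 9|/(9|x|).
Require δ ≤ 9/2 so that |x| > 9 − 9/2 = 9/2, hence 9|x| > 81/2.
Then |2/x − (2/9)| < 2|x − 9|/(81/2), which is < ε when |x − 9| < (81/4)ε.
Take δ = min(9/2, (81/4)ε). Then 0 < |x − 9| < δ gives both |x − 9| < 9/2 and |x − 9| < (81/4)ε, so |2/x − (2/9)| < ε.

δ = min(9/2, (81/4)ε)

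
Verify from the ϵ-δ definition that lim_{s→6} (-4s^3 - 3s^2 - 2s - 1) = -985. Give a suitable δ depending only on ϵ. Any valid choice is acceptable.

Suppose ϵ > 0. We want δ > 0 such that 0 < |s − 6| < δ implies |(-4s^3 - 3s^2 - 2s - 1) + 985| < ϵ.
(-4s^3 - 3s^2 - 2s - 1) + 985 = -4s^3 - 3s^2 - 2s + 984 = (s − 6)(-4s^2 - 27s - 164).
So |(-4s^3 - 3s^2 - 2s - 1) + 985| = |s − 6|·|-4s^2 - 27s - 164|.
Require δ ≤ 1. Then |s − 6| < 1 gives |s| < 7, and by the triangle inequality |-4s^2 - 27s - 164| ≤ 4·7^2 + 27·7 + 164 = 549.
Hence |(-4s^3 - 3s^2 - 2s - 1) + 985| ≤ 549|s − 6| < ϵ provided |s − 6| < ϵ/549.
Choosing δ = min(1, ϵ/549) ensures both conditions, hence |(-4s^3 - 3s^2 - 2s - 1) + 985| < ϵ.

δ = min(1, ϵ/549)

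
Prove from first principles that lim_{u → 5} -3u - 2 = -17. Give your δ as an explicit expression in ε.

Fix ε > 0. We need δ > 0 so that 0 < |u − 5| < δ implies |(-3u - 2) + 17| < ε.
Since (-3u - 2) + 17 = -3(u − 5), we have |(-3u - 2) + 17| = 3|u − 5|.
So 3|u − 5| < ε exactly when |u − 5| < ε/3.
Choosing δ = ε/3 gives |(-3u - 2) + 17| = 3|u − 5| < ε whenever |u − 5| < δ.

δ = ε/3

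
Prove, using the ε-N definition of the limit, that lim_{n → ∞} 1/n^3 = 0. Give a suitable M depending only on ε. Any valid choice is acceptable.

M = (1/ε)^{1/3}

Let ε > 0. For n ≥ 1, |1/n^3 − 0| = 1/n^3.
1/n^3 < ε ⇔ n^3 > 1/ε ⇔ n > (1/ε)^{1/3}.
Take M = (1/ε)^{1/3}. Then n > M implies 1/n^3 < ε.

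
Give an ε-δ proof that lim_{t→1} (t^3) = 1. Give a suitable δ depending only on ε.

δ = min(1, ε/7)

Let ε > 0. We seek δ > 0 with 0 < |t − 1| < δ ⇒ |t^3 − 1| < ε.
Factor: t^3 − 1 = (t − 1)(t^2 + t + 1), so |t^3 − 1| = |t − 1|·|t^2 + t + 1|.
Restrict δ ≤ 1. Then |t − 1| < 1 gives |t| < 2, so by the triangle inequality |t^2 + t + 1| ≤ 2^2 + 2 + 1 = 7.
Hence |t^3 − 1| ≤ 7|t − 1|, which is < ε once |t − 1| < ε/7.
Take δ = min(1, ε/7). If 0 < |t − 1| < δ then both bounds hold and |t^3 − 1| ≤ 7|t − 1| < 7·(ε/7) = ε.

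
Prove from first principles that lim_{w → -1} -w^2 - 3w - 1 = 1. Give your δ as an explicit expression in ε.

δ = min(1, ε/4)

Let ε > 0. We want δ > 0 such that 0 < |w + 1| < δ implies |(-w^2 - 3w - 1) − 1| < ε.
(-w^2 - 3w - 1) − 1 = -w^2 - 3w - 2 = (w + 1)(-w - 2).
So |(-w^2 - 3w - 1) − 1| = |w + 1|·|-w - 2|.
Require δ ≤ 1. Then |w + 1| < 1 gives |w| < 2, and by the triangle inequality |-w - 2| ≤ 2 + 2 = 4.
Hence |(-w^2 - 3w - 1) − 1| ≤ 4|w + 1| < ε provided |w + 1| < ε/4.
Take δ = min(1, ε/4). Then 0 < |w + 1| < δ gives both |w + 1| < 1 and |w + 1| < ε/4, so |(-w^2 - 3w - 1) − 1| < ε.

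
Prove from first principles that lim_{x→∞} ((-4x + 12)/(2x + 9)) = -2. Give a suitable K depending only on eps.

Suppose eps > 0. We seek K > 0 such that x > K implies |(-4x + 12)/(2x + 9) + 2| < eps.
(-4x + 12)/(2x + 9) + 2 = (2(-4x + 12) − (-4)(2x + 9)) / (2(2x + 9)) = 60/(2(2x + 9)).
For x > 0 we have 2x + 9 > 2x, so |(-4x + 12)/(2x + 9) + 2| = 60/(2(2x + 9)) < 60/(2·2x) = 15/x.
Thus |(-4x + 12)/(2x + 9) + 2| < eps whenever x > 15/eps.
Take K = 15/eps. If x > K then |(-4x + 12)/(2x + 9) + 2| < 15/x < eps.

K = 15/eps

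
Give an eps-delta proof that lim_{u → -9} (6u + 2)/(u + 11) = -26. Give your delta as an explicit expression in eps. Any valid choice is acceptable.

Suppose eps > 0. We want delta > 0 with 0 < |u + 9| < delta ⇒ |(6u + 2)/(u + 11) + 26| < eps.
Combining over a common denominator, (6u + 2)/(u + 11) + 26 = [(6u + 2)·2 − (-52)·(u + 11)] / [2·(u + 11)] = 64(u + 9) / (2(u + 11)).
So |(6u + 2)/(u + 11) + 26| = 64|u + 9| / (2·|u + 11|).
Require delta ≤ 1, so |u + 11| ≥ |2| − |u + 9| > 2 − 1 = 1.
Hence |(6u + 2)/(u + 11) + 26| < 64|u + 9|/(2·1) = 32|u + 9|, which is < eps once |u + 9| < (1/32)eps.
Take delta = min(1, (1/32)eps). Then 0 < |u + 9| < delta forces both bounds, so |(6u + 2)/(u + 11) + 26| < eps.

delta = min(1, (1/32)eps)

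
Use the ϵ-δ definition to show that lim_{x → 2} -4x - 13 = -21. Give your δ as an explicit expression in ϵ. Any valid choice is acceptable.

Let ϵ > 0. We need δ > 0 so that 0 < |x − 2| < δ implies |(-4x - 13) + 21| < ϵ.
Since (-4x - 13) + 21 = -4(x − 2), we have |(-4x - 13) + 21| = 4|x − 2|.
So 4|x − 2| < ϵ exactly when |x − 2| < ϵ/4.
Choosing δ = ϵ/4 gives |(-4x - 13) + 21| = 4|x − 2| < ϵ whenever |x − 2| < δ.

δ = ϵ/4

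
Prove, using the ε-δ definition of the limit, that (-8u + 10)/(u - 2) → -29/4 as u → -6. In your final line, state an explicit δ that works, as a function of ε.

δ = min(4, (16/3)ε)

Fix ε > 0. We want δ > 0 with 0 < |u + 6| < δ ⇒ |(-8u + 10)/(u - 2) + 29/4| < ε.
Combining over a common denominator, (-8u + 10)/(u - 2) + 29/4 = [(-8u + 10)·(-8) − 58·(u - 2)] / [(-8)·(u - 2)] = 6(u + 6) / ((-8)(u - 2)).
So |(-8u + 10)/(u - 2) + 29/4| = 6|u + 6| / (8·|u − 2|).
Require δ ≤ 4, so |u − 2| ≥ |-8| − |u + 6| > 8 − 4 = 4.
Hence |(-8u + 10)/(u - 2) + 29/4| < 6|u + 6|/(8·4) = (3/16)|u + 6|, which is < ε once |u + 6| < (16/3)ε.
Take δ = min(4, (16/3)ε). Then 0 < |u + 6| < δ forces both bounds, so |(-8u + 10)/(u - 2) + 29/4| < ε.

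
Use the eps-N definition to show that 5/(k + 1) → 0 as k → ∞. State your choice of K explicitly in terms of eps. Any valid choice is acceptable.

K = 5/eps

Fix eps > 0. For k ≥ 1, |5/(k + 1) − 0| = 5/(k + 1) ≤ 5/k.
We need 5/k < eps, i.e. k > 5/eps.
Take K = 5/eps. If k > K then |5/(k + 1)| ≤ 5/k < eps.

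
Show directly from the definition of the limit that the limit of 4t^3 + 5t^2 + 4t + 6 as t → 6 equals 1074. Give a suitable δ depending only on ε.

δ = min(1, ε/577)

Let ε > 0. We want δ > 0 such that 0 < |t − 6| < δ implies |(4t^3 + 5t^2 + 4t + 6) − 1074| < ε.
(4t^3 + 5t^2 + 4t + 6) − 1074 = 4t^3 + 5t^2 + 4t - 1068 = (t − 6)(4t^2 + 29t + 178).
So |(4t^3 + 5t^2 + 4t + 6) − 1074| = |t − 6|·|4t^2 + 29t + 178|.
Require δ ≤ 1. Then |t − 6| < 1 gives |t| < 7, and by the triangle inequality |4t^2 + 29t + 178| ≤ 4·7^2 + 29·7 + 178 = 577.
Hence |(4t^3 + 5t^2 + 4t + 6) − 1074| ≤ 577|t − 6| < ε provided |t − 6| < ε/577.
Choosing δ = min(1, ε/577) ensures both conditions, hence |(4t^3 + 5t^2 + 4t + 6) − 1074| < ε.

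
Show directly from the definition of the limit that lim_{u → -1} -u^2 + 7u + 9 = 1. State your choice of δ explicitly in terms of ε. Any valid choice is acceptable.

δ = min(2, ε/11)

Fix ε > 0. We want δ > 0 such that 0 < |u + 1| < δ implies |(-u^2 + 7u + 9) − 1| < ε.
(-u^2 + 7u + 9) − 1 = -u^2 + 7u + 8 = (u + 1)(-u + 8).
So |(-u^2 + 7u + 9) − 1| = |u + 1|·|-u + 8|.
Assume first that |u + 1| < 2, so |u| < 3. Then |-u + 8| ≤ 3 + 8 = 11.
Hence |(-u^2 + 7u + 9) − 1| ≤ 11|u + 1| < ε provided |u + 1| < ε/11.
Choosing δ = min(2, ε/11) ensures both conditions, hence |(-u^2 + 7u + 9) − 1| < ε.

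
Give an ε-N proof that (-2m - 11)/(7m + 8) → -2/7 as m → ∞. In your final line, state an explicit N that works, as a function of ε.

N = (61/49)/ε

Suppose ε > 0. For m ≥ 1, |(-2m - 11)/(7m + 8) + 2/7| = |-61|/(7(7m + 8)) = 61/(7(7m + 8)).
Since 7m + 8 ≥ 7m for m ≥ 1, this is ≤ 61/(7·7m) = (61/49)/m.
So |(-2m - 11)/(7m + 8) + 2/7| < ε whenever m > (61/49)/ε.
Take N = (61/49)/ε. If m > N then |(-2m - 11)/(7m + 8) + 2/7| ≤ (61/49)/m < ε.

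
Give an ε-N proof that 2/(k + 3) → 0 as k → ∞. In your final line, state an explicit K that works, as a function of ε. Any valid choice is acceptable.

Suppose ε > 0. For k ≥ 1, |2/(k + 3) − 0| = 2/(k + 3) ≤ 2/k.
We need 2/k < ε, i.e. k > 2/ε.
Take K = 2/ε. If k > K then |2/(k + 3)| ≤ 2/k < ε.

K = 2/ε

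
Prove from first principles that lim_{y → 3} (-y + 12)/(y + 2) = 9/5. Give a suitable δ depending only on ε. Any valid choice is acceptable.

δ = min(5/2, (25/28)ε)

Suppose ε > 0. We want δ > 0 with 0 < |y − 3| < δ ⇒ |(-y + 12)/(y + 2) − (9/5)| < ε.
Combining over a common denominator, (-y + 12)/(y + 2) − (9/5) = [(-y + 12)·5 − 9·(y + 2)] / [5·(y + 2)] = -14(y − 3) / (5(y + 2)).
So |(-y + 12)/(y + 2) − (9/5)| = 14|y − 3| / (5·|y + 2|).
Require δ ≤ 5/2, so |y + 2| ≥ |5| − |y − 3| > 5 − 5/2 = 5/2.
Hence |(-y + 12)/(y + 2) − (9/5)| < 14|y − 3|/(5·(5/2)) = (28/25)|y − 3|, which is < ε once |y − 3| < (25/28)ε.
Take δ = min(5/2, (25/28)ε). Then 0 < |y − 3| < δ forces both bounds, so |(-y + 12)/(y + 2) − (9/5)| < ε.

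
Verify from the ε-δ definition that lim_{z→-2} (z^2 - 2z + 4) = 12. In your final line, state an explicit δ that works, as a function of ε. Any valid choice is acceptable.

Fix ε > 0. We want δ > 0 such that 0 < |z + 2| < δ implies |(z^2 - 2z + 4) − 12| < ε.
(z^2 - 2z + 4) − 12 = z^2 - 2z - 8 = (z + 2)(z - 4).
So |(z^2 - 2z + 4) − 12| = |z + 2|·|z - 4|.
Require δ ≤ 2. Then |z + 2| < 2 gives |z| < 4, and by the triangle inequality |z - 4| ≤ 4 + 4 = 8.
Hence |(z^2 - 2z + 4) − 12| ≤ 8|z + 2| < ε provided |z + 2| < ε/8.
Choosing δ = min(2, ε/8) ensures both conditions, hence |(z^2 - 2z + 4) − 12| < ε.

δ = min(2, ε/8)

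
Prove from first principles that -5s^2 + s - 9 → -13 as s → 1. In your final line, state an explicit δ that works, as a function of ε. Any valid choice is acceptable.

δ = min(1, ε/14)

Let ε > 0. We want δ > 0 such that 0 < |s − 1| < δ implies |(-5s^2 + s - 9) + 13| < ε.
(-5s^2 + s - 9) + 13 = -5s^2 + s + 4 = (s − 1)(-5s - 4).
So |(-5s^2 + s - 9) + 13| = |s − 1|·|-5s - 4|.
Require δ ≤ 1. Then |s − 1| < 1 gives |s| < 2, and by the triangle inequality |-5s - 4| ≤ 5·2 + 4 = 14.
Hence |(-5s^2 + s - 9) + 13| ≤ 14|s − 1| < ε provided |s − 1| < ε/14.
Choosing δ = min(1, ε/14) ensures both conditions, hence |(-5s^2 + s - 9) + 13| < ε.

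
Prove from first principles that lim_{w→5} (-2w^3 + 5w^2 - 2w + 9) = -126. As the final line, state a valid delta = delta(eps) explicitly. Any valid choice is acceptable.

delta = min(1, eps/129)

Suppose eps > 0. We want delta > 0 such that 0 < |w − 5| < delta implies |(-2w^3 + 5w^2 - 2w + 9) + 126| < eps.
(-2w^3 + 5w^2 - 2w + 9) + 126 = -2w^3 + 5w^2 - 2w + 135 = (w − 5)(-2w^2 - 5w - 27).
So |(-2w^3 + 5w^2 - 2w + 9) + 126| = |w − 5|·|-2w^2 - 5w - 27|.
Require delta ≤ 1. Then |w − 5| < 1 gives |w| < 6, and by the triangle inequality |-2w^2 - 5w - 27| ≤ 2·6^2 + 5·6 + 27 = 129.
Hence |(-2w^3 + 5w^2 - 2w + 9) + 126| ≤ 129|w − 5| < eps provided |w − 5| < eps/129.
Take delta = min(1, eps/129). Then 0 < |w − 5| < delta gives both |w − 5| < 1 and |w − 5| < eps/129, so |(-2w^3 + 5w^2 - 2w + 9) + 126| < eps.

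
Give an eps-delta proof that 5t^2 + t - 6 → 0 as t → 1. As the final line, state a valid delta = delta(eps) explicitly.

Let eps > 0. We want delta > 0 such that 0 < |t − 1| < delta implies |(5t^2 + t - 6)| < eps.
(5t^2 + t - 6) = 5t^2 + t - 6 = (t − 1)(5t + 6).
So |(5t^2 + t - 6)| = |t − 1|·|5t + 6|.
Assume first that |t − 1| < 2, so |t| < 3. Then |5t + 6| ≤ 5·3 + 6 = 21.
Hence |(5t^2 + t - 6)| ≤ 21|t − 1| < eps provided |t − 1| < eps/21.
Take delta = min(2, eps/21). Then 0 < |t − 1| < delta gives both |t − 1| < 2 and |t − 1| < eps/21, so |(5t^2 + t - 6)| < eps.

delta = min(2, eps/21)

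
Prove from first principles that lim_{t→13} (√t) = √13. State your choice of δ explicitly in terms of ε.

Let ε > 0. We want δ > 0 such that 0 < |t − 13| < δ implies |√t − √13| < ε.
Rationalise: √t − √13 = (t − 13)/(√t + √13), so |√t − √13| = |t − 13|/(√t + √13).
Restrict δ ≤ 13 so that |t − 13| < 13 forces t > 0, and then √t + √13 > √13.
Hence |√t − √13| < |t − 13|/√13, which is < ε once |t − 13| < √13·ε.
Take δ = min(13, √13·ε). If 0 < |t − 13| < δ then t > 0 and |√t − √13| < |t − 13|/√13 < ε.

δ = min(13, √13·ε)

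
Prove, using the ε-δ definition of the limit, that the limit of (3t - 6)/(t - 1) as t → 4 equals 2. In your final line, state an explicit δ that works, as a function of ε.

δ = min(3/2, (3/2)ε)

Let ε > 0. We want δ > 0 with 0 < |t − 4| < δ ⇒ |(3t - 6)/(t - 1) − 2| < ε.
Combining over a common denominator, (3t - 6)/(t - 1) − 2 = [(3t - 6)·3 − 6·(t - 1)] / [3·(t - 1)] = 3(t − 4) / (3(t - 1)).
So |(3t - 6)/(t - 1) − 2| = 3|t − 4| / (3·|t − 1|).
Restrict δ ≤ 3/2. Then |t − 4| < 3/2 gives |t − 1| = |(t − 4) + 3| ≥ 3 − 3/2 = 3/2.
Hence |(3t - 6)/(t - 1) − 2| < 3|t − 4|/(3·(3/2)) = (2/3)|t − 4|, which is < ε once |t − 4| < (3/2)ε.
Take δ = min(3/2, (3/2)ε). Then 0 < |t − 4| < δ forces both bounds, so |(3t - 6)/(t - 1) − 2| < ε.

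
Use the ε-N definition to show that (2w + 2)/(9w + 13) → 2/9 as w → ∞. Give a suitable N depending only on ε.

N = (8/81)/ε

Let ε > 0. We seek N > 0 such that w > N implies |(2w + 2)/(9w + 13) − (2/9)| < ε.
(2w + 2)/(9w + 13) − (2/9) = (9(2w + 2) − 2(9w + 13)) / (9(9w + 13)) = -8/(9(9w + 13)).
For w > 0 we have 9w + 13 > 9w, so |(2w + 2)/(9w + 13) − (2/9)| = 8/(9(9w + 13)) < 8/(9·9w) = (8/81)/w.
Thus |(2w + 2)/(9w + 13) − (2/9)| < ε whenever w > (8/81)/ε.
Take N = (8/81)/ε. If w > N then |(2w + 2)/(9w + 13) − (2/9)| < (8/81)/w < ε.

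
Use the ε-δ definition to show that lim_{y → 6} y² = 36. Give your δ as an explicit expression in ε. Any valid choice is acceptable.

Let ε > 0. We seek δ > 0 with 0 < |y − 6| < δ ⇒ |y² − 36| < ε.
Factor: y² − 36 = (y − 6)(y + 6), so |y² − 36| = |y − 6|·|y + 6|.
Restrict δ ≤ 1. Then |y − 6| < 1 gives |y| < 7, so by the triangle inequality |y + 6| ≤ 7 + 6 = 13.
Hence |y² − 36| ≤ 13|y − 6|, which is < ε once |y − 6| < ε/13.
Take δ = min(1, ε/13). If 0 < |y − 6| < δ then both bounds hold and |y² − 36| ≤ 13|y − 6| < 13·(ε/13) = ε.

δ = min(1, ε/13)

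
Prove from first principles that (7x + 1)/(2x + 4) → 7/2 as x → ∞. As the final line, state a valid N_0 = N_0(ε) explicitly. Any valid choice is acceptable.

Suppose ε > 0. We seek N_0 > 0 such that x > N_0 implies |(7x + 1)/(2x + 4) − (7/2)| < ε.
(7x + 1)/(2x + 4) − (7/2) = (2(7x + 1) − 7(2x + 4)) / (2(2x + 4)) = -26/(2(2x + 4)).
For x > 0 we have 2x + 4 > 2x, so |(7x + 1)/(2x + 4) − (7/2)| = 26/(2(2x + 4)) < 26/(2·2x) = (13/2)/x.
Thus |(7x + 1)/(2x + 4) − (7/2)| < ε whenever x > (13/2)/ε.
Take N_0 = (13/2)/ε. If x > N_0 then |(7x + 1)/(2x + 4) − (7/2)| < (13/2)/x < ε.

N_0 = (13/2)/ε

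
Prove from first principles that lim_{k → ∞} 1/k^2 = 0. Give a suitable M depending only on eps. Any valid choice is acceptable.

M = (1/eps)^{1/2}

Let eps > 0. For k ≥ 1, |1/k^2 − 0| = 1/k^2.
1/k^2 < eps ⇔ k^2 > 1/eps ⇔ k > (1/eps)^{1/2}.
Take M = (1/eps)^{1/2}. Then k > M implies 1/k^2 < eps.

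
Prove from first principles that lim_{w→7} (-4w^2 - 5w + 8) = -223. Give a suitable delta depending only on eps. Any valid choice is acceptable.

Fix eps > 0. We want delta > 0 such that 0 < |w − 7| < delta implies |(-4w^2 - 5w + 8) + 223| < eps.
(-4w^2 - 5w + 8) + 223 = -4w^2 - 5w + 231 = (w − 7)(-4w - 33).
So |(-4w^2 - 5w + 8) + 223| = |w − 7|·|-4w - 33|.
Assume first that |w − 7| < 1, so |w| < 8. Then |-4w - 33| ≤ 4·8 + 33 = 65.
Hence |(-4w^2 - 5w + 8) + 223| ≤ 65|w − 7| < eps provided |w − 7| < eps/65.
Take delta = min(1, eps/65). Then 0 < |w − 7| < delta gives both |w − 7| < 1 and |w − 7| < eps/65, so |(-4w^2 - 5w + 8) + 223| < eps.

delta = min(1, eps/65)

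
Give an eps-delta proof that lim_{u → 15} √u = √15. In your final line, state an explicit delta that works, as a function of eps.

delta = min(15, √15·eps)

Fix eps > 0. We want delta > 0 such that 0 < |u − 15| < delta implies |√u − √15| < eps.
Multiplying by the conjugate, |√u − √15| = |u − 15|/(√u + √15).
Restrict delta ≤ 15 so that |u − 15| < 15 forces u > 0, and then √u + √15 > √15.
Hence |√u − √15| < |u − 15|/√15, which is < eps once |u − 15| < √15·eps.
Take delta = min(15, √15·eps). If 0 < |u − 15| < delta then u > 0 and |√u − √15| < |u − 15|/√15 < eps.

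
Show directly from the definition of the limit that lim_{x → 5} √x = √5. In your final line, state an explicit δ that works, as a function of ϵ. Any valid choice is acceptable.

δ = min(5, √5·ϵ)

Let ϵ > 0 be given. We want δ > 0 such that 0 < |x − 5| < δ implies |√x − √5| < ϵ.
Rationalise: √x − √5 = (x − 5)/(√x + √5), so |√x − √5| = |x − 5|/(√x + √5).
Restrict δ ≤ 5 so that |x − 5| < 5 forces x > 0, and then √x + √5 > √5.
Hence |√x − √5| < |x − 5|/√5, which is < ϵ once |x − 5| < √5·ϵ.
Take δ = min(5, √5·ϵ). If 0 < |x − 5| < δ then x > 0 and |√x − √5| < |x − 5|/√5 < ϵ.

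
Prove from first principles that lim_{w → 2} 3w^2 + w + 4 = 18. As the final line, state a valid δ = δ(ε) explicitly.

Let ε > 0 be given. We want δ > 0 such that 0 < |w − 2| < δ implies |(3w^2 + w + 4) − 18| < ε.
(3w^2 + w + 4) − 18 = 3w^2 + w - 14 = (w − 2)(3w + 7).
So |(3w^2 + w + 4) − 18| = |w − 2|·|3w + 7|.
Assume first that |w − 2| < 1, so |w| < 3. Then |3w + 7| ≤ 3·3 + 7 = 16.
Hence |(3w^2 + w + 4) − 18| ≤ 16|w − 2| < ε provided |w − 2| < ε/16.
Choosing δ = min(1, ε/16) ensures both conditions, hence |(3w^2 + w + 4) − 18| < ε.

δ = min(1, ε/16)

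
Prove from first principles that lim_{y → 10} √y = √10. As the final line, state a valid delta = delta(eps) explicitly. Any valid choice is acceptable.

delta = min(10, √10·eps)

Fix eps > 0. We want delta > 0 such that 0 < |y − 10| < delta implies |√y − √10| < eps.
Multiplying by the conjugate, |√y − √10| = |y − 10|/(√y + √10).
Restrict delta ≤ 10 so that |y − 10| < 10 forces y > 0, and then √y + √10 > √10.
Hence |√y − √10| < |y − 10|/√10, which is < eps once |y − 10| < √10·eps.
Take delta = min(10, √10·eps). If 0 < |y − 10| < delta then y > 0 and |√y − √10| < |y − 10|/√10 < eps.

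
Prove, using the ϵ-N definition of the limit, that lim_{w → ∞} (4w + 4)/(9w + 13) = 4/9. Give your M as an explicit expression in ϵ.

M = (16/81)/ϵ

Let ϵ > 0. We seek M > 0 such that w > M implies |(4w + 4)/(9w + 13) − (4/9)| < ϵ.
(4w + 4)/(9w + 13) − (4/9) = (9(4w + 4) − 4(9w + 13)) / (9(9w + 13)) = -16/(9(9w + 13)).
For w > 0 we have 9w + 13 > 9w, so |(4w + 4)/(9w + 13) − (4/9)| = 16/(9(9w + 13)) < 16/(9·9w) = (16/81)/w.
Thus |(4w + 4)/(9w + 13) − (4/9)| < ϵ whenever w > (16/81)/ϵ.
Take M = (16/81)/ϵ. If w > M then |(4w + 4)/(9w + 13) − (4/9)| < (16/81)/w < ϵ.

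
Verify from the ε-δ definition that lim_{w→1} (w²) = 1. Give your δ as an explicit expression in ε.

Let ε > 0 be given. We seek δ > 0 with 0 < |w − 1| < δ ⇒ |w² − 1| < ε.
Factor: w² − 1 = (w − 1)(w + 1), so |w² − 1| = |w − 1|·|w + 1|.
Restrict δ ≤ 2. Then |w − 1| < 2 gives |w| < 3, so by the triangle inequality |w + 1| ≤ 3 + 1 = 4.
Hence |w² − 1| ≤ 4|w − 1|, which is < ε once |w − 1| < ε/4.
Take δ = min(2, ε/4). If 0 < |w − 1| < δ then both bounds hold and |w² − 1| ≤ 4|w − 1| < 4·(ε/4) = ε.

δ = min(2, ε/4)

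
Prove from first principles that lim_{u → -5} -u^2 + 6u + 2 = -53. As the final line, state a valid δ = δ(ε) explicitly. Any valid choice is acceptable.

δ = min(1, ε/17)

Let ε > 0 be given. We want δ > 0 such that 0 < |u + 5| < δ implies |(-u^2 + 6u + 2) + 53| < ε.
(-u^2 + 6u + 2) + 53 = -u^2 + 6u + 55 = (u + 5)(-u + 11).
So |(-u^2 + 6u + 2) + 53| = |u + 5|·|-u + 11|.
Require δ ≤ 1. Then |u + 5| < 1 gives |u| < 6, and by the triangle inequality |-u + 11| ≤ 6 + 11 = 17.
Hence |(-u^2 + 6u + 2) + 53| ≤ 17|u + 5| < ε provided |u + 5| < ε/17.
Choosing δ = min(1, ε/17) ensures both conditions, hence |(-u^2 + 6u + 2) + 53| < ε.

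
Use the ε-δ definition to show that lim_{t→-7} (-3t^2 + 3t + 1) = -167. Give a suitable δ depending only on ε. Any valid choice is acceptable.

Suppose ε > 0. We want δ > 0 such that 0 < |t + 7| < δ implies |(-3t^2 + 3t + 1) + 167| < ε.
(-3t^2 + 3t + 1) + 167 = -3t^2 + 3t + 168 = (t + 7)(-3t + 24).
So |(-3t^2 + 3t + 1) + 167| = |t + 7|·|-3t + 24|.
Assume first that |t + 7| < 1, so |t| < 8. Then |-3t + 24| ≤ 3·8 + 24 = 48.
Hence |(-3t^2 + 3t + 1) + 167| ≤ 48|t + 7| < ε provided |t + 7| < ε/48.
Take δ = min(1, ε/48). Then 0 < |t + 7| < δ gives both |t + 7| < 1 and |t + 7| < ε/48, so |(-3t^2 + 3t + 1) + 167| < ε.

δ = min(1, ε/48)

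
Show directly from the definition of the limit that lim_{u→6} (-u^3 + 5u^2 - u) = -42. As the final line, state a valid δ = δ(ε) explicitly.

Let ε > 0 be given. We want δ > 0 such that 0 < |u − 6| < δ implies |(-u^3 + 5u^2 - u) + 42| < ε.
(-u^3 + 5u^2 - u) + 42 = -u^3 + 5u^2 - u + 42 = (u − 6)(-u^2 - u - 7).
So |(-u^3 + 5u^2 - u) + 42| = |u − 6|·|-u^2 - u - 7|.
Require δ ≤ 1. Then |u − 6| < 1 gives |u| < 7, and by the triangle inequality |-u^2 - u - 7| ≤ 7^2 + 7 + 7 = 63.
Hence |(-u^3 + 5u^2 - u) + 42| ≤ 63|u − 6| < ε provided |u − 6| < ε/63.
Choosing δ = min(1, ε/63) ensures both conditions, hence |(-u^3 + 5u^2 - u) + 42| < ε.

δ = min(1, ε/63)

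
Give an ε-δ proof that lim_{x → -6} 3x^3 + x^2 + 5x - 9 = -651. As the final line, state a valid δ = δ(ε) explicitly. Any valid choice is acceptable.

Let ε > 0 be given. We want δ > 0 such that 0 < |x + 6| < δ implies |(3x^3 + x^2 + 5x - 9) + 651| < ε.
(3x^3 + x^2 + 5x - 9) + 651 = 3x^3 + x^2 + 5x + 642 = (x + 6)(3x^2 - 17x + 107).
So |(3x^3 + x^2 + 5x - 9) + 651| = |x + 6|·|3x^2 - 17x + 107|.
Require δ ≤ 2. Then |x + 6| < 2 gives |x| < 8, and by the triangle inequality |3x^2 - 17x + 107| ≤ 3·8^2 + 17·8 + 107 = 435.
Hence |(3x^3 + x^2 + 5x - 9) + 651| ≤ 435|x + 6| < ε provided |x + 6| < ε/435.
Choosing δ = min(2, ε/435) ensures both conditions, hence |(3x^3 + x^2 + 5x - 9) + 651| < ε.

δ = min(2, ε/435)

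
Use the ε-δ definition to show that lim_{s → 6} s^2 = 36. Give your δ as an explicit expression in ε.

δ = min(1, ε/13)

Fix ε > 0. We seek δ > 0 with 0 < |s − 6| < δ ⇒ |s^2 − 36| < ε.
Factor: s^2 − 36 = (s − 6)(s + 6), so |s^2 − 36| = |s − 6|·|s + 6|.
Restrict δ ≤ 1. Then |s − 6| < 1 gives |s| < 7, so by the triangle inequality |s + 6| ≤ 7 + 6 = 13.
Hence |s^2 − 36| ≤ 13|s − 6|, which is < ε once |s − 6| < ε/13.
Take δ = min(1, ε/13). If 0 < |s − 6| < δ then both bounds hold and |s^2 − 36| ≤ 13|s − 6| < 13·(ε/13) = ε.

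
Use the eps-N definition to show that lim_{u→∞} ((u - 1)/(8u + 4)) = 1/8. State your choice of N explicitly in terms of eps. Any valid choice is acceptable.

Let eps > 0 be given. We seek N > 0 such that u > N implies |(u - 1)/(8u + 4) − (1/8)| < eps.
(u - 1)/(8u + 4) − (1/8) = (8(u - 1) − (8u + 4)) / (8(8u + 4)) = -12/(8(8u + 4)).
For u > 0 we have 8u + 4 > 8u, so |(u - 1)/(8u + 4) − (1/8)| = 12/(8(8u + 4)) < 12/(8·8u) = (3/16)/u.
Thus |(u - 1)/(8u + 4) − (1/8)| < eps whenever u > (3/16)/eps.
Take N = (3/16)/eps. If u > N then |(u - 1)/(8u + 4) − (1/8)| < (3/16)/u < eps.

N = (3/16)/eps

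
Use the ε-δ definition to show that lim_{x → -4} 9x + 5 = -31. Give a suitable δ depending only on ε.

Let ε > 0 be given. We need δ > 0 so that 0 < |x + 4| < δ implies |(9x + 5) + 31| < ε.
Since (9x + 5) + 31 = 9(x + 4), we have |(9x + 5) + 31| = 9|x + 4|.
So 9|x + 4| < ε exactly when |x + 4| < ε/9.
Choosing δ = ε/9 gives |(9x + 5) + 31| = 9|x + 4| < ε whenever |x + 4| < δ.

δ = ε/9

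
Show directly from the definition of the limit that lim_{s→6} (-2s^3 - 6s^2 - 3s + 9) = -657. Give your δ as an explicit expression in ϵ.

Suppose ϵ > 0. We want δ > 0 such that 0 < |s − 6| < δ implies |(-2s^3 - 6s^2 - 3s + 9) + 657| < ϵ.
(-2s^3 - 6s^2 - 3s + 9) + 657 = -2s^3 - 6s^2 - 3s + 666 = (s − 6)(-2s^2 - 18s - 111).
So |(-2s^3 - 6s^2 - 3s + 9) + 657| = |s − 6|·|-2s^2 - 18s - 111|.
Require δ ≤ 1. Then |s − 6| < 1 gives |s| < 7, and by the triangle inequality |-2s^2 - 18s - 111| ≤ 2·7^2 + 18·7 + 111 = 335.
Hence |(-2s^3 - 6s^2 - 3s + 9) + 657| ≤ 335|s − 6| < ϵ provided |s − 6| < ϵ/335.
Choosing δ = min(1, ϵ/335) ensures both conditions, hence |(-2s^3 - 6s^2 - 3s + 9) + 657| < ϵ.

δ = min(1, ϵ/335)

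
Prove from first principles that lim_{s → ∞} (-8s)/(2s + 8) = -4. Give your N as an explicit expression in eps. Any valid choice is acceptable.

Let eps > 0. We seek N > 0 such that s > N implies |(-8s)/(2s + 8) + 4| < eps.
(-8s)/(2s + 8) + 4 = (2(-8s) − (-8)(2s + 8)) / (2(2s + 8)) = 64/(2(2s + 8)).
For s > 0 we have 2s + 8 > 2s, so |(-8s)/(2s + 8) + 4| = 64/(2(2s + 8)) < 64/(2·2s) = 16/s.
Thus |(-8s)/(2s + 8) + 4| < eps whenever s > 16/eps.
Take N = 16/eps. If s > N then |(-8s)/(2s + 8) + 4| < 16/s < eps.

N = 16/eps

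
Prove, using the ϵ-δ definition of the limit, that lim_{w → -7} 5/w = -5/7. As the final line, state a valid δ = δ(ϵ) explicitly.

δ = min(7/2, (49/10)ϵ)

Fix ϵ > 0. We seek δ > 0 such that 0 < |w + 7| < δ implies |5/w + 5/7| < ϵ.
|5/w + 5/7| = 5·|-7 − w|/(7·|w|) = 5|w + 7|/(7|w|).
Restrict δ ≤ 7/2. Then |w + 7| < 7/2 gives |w| > 7/2, so 7|w| > 49/2.
Then |5/w + 5/7| < 5|w + 7|/(49/2), which is < ϵ when |w + 7| < (49/10)ϵ.
Take δ = min(7/2, (49/10)ϵ). Then 0 < |w + 7| < δ gives both |w + 7| < 7/2 and |w + 7| < (49/10)ϵ, so |5/w + 5/7| < ϵ.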